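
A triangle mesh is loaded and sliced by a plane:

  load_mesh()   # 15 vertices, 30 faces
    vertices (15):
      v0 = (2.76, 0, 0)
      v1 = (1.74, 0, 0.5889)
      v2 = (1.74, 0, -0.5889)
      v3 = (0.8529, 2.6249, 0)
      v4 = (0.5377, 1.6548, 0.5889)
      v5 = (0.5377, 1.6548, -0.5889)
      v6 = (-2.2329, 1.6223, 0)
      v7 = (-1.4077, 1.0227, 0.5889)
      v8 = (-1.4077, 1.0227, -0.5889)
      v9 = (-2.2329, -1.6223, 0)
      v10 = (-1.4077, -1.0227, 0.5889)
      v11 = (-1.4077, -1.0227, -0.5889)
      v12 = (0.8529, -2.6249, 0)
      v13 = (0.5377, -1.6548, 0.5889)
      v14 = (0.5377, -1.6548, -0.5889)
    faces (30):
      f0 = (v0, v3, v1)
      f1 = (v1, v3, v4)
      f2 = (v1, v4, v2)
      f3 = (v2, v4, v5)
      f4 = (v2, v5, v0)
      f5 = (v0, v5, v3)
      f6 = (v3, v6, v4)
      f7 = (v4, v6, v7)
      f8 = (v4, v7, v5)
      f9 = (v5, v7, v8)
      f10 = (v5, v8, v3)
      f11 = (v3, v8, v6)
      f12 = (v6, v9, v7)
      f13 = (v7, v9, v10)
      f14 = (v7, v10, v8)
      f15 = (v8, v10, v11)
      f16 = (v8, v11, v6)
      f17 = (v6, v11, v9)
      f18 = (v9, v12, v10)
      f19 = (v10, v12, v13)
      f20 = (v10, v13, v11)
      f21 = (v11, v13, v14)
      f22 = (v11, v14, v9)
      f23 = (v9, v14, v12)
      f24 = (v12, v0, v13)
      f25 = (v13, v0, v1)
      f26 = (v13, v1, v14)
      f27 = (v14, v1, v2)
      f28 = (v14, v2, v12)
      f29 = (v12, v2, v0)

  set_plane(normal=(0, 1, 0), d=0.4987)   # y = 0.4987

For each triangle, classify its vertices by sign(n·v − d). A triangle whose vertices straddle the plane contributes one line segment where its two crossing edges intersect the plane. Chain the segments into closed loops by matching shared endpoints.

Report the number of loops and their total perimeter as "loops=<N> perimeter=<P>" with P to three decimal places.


Straddling triangles (12 of 30):
  (v0,v3,v1) [-+-] → (2.39767, 0.4987, 0)–(1.57146, 0.4987, 0.477016)  len=0.9540
  (v1,v3,v4) [-++] → (1.57146, 0.4987, 0.477016)–(1.37767, 0.4987, 0.5889)  len=0.2238
  (v1,v4,v2) [-+-] → (1.37767, 0.4987, 0.5889)–(1.37767, 0.4987, -0.233951)  len=0.8229
  (v2,v4,v5) [-++] → (1.37767, 0.4987, -0.233951)–(1.37767, 0.4987, -0.5889)  len=0.3549
  (v2,v5,v0) [-+-] → (1.37767, 0.4987, -0.5889)–(2.09027, 0.4987, -0.177474)  len=0.8228
  (v0,v5,v3) [-++] → (2.09027, 0.4987, -0.177474)–(2.39767, 0.4987, 0)  len=0.3550
  (v6,v9,v7) [+-+] → (-2.2329, 0.4987, 0)–(-1.57118, 0.4987, 0.472233)  len=0.8129
  (v7,v9,v10) [+--] → (-1.57118, 0.4987, 0.472233)–(-1.4077, 0.4987, 0.5889)  len=0.2008
  (v7,v10,v8) [+-+] → (-1.4077, 0.4987, 0.5889)–(-1.4077, 0.4987, -0.287166)  len=0.8761
  (v8,v10,v11) [+--] → (-1.4077, 0.4987, -0.287166)–(-1.4077, 0.4987, -0.5889)  len=0.3017
  (v8,v11,v6) [+-+] → (-1.4077, 0.4987, -0.5889)–(-1.88235, 0.4987, -0.250166)  len=0.5831
  (v6,v11,v9) [+--] → (-1.88235, 0.4987, -0.250166)–(-2.2329, 0.4987, 0)  len=0.4307

Chained into 2 loop(s):
  loop 1: 6 segments, perimeter = 3.5334
  loop 2: 6 segments, perimeter = 3.2054
Total perimeter = 6.739

loops=2 perimeter=6.739


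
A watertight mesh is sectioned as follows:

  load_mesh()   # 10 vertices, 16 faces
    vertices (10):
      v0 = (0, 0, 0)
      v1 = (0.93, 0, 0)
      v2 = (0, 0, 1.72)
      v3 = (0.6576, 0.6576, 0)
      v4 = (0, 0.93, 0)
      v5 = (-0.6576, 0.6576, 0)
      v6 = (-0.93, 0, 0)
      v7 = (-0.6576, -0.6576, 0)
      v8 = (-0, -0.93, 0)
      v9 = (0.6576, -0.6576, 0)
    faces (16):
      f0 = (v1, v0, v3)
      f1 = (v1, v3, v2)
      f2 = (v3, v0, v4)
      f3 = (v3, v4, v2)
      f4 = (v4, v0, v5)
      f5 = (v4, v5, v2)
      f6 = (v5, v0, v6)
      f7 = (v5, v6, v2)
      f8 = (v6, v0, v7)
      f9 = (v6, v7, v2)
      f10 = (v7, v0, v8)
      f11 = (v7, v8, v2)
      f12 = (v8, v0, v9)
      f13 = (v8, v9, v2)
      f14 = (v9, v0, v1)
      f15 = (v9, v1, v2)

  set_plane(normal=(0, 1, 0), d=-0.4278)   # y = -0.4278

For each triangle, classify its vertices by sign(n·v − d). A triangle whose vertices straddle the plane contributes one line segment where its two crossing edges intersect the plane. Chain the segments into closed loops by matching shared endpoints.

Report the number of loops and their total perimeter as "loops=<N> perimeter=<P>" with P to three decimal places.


Straddling triangles (8 of 16):
  (v6,v0,v7) [++-] → (-0.4278, -0.4278, 0)–(-0.752791, -0.4278, 0)  len=0.3250
  (v6,v7,v2) [+-+] → (-0.752791, -0.4278, 0)–(-0.4278, -0.4278, 0.601058)  len=0.6833
  (v7,v0,v8) [-+-] → (-0.4278, -0.4278, 0)–(0, -0.4278, 0)  len=0.4278
  (v7,v8,v2) [--+] → (0, -0.4278, 0.9288)–(-0.4278, -0.4278, 0.601058)  len=0.5389
  (v8,v0,v9) [-+-] → (0, -0.4278, 0)–(0.4278, -0.4278, 0)  len=0.4278
  (v8,v9,v2) [--+] → (0.4278, -0.4278, 0.601058)–(0, -0.4278, 0.9288)  len=0.5389
  (v9,v0,v1) [-++] → (0.4278, -0.4278, 0)–(0.752791, -0.4278, 0)  len=0.3250
  (v9,v1,v2) [-++] → (0.752791, -0.4278, 0)–(0.4278, -0.4278, 0.601058)  len=0.6833

Chained into 1 loop(s):
  loop 1: 8 segments, perimeter = 3.9500
Total perimeter = 3.950

loops=1 perimeter=3.950


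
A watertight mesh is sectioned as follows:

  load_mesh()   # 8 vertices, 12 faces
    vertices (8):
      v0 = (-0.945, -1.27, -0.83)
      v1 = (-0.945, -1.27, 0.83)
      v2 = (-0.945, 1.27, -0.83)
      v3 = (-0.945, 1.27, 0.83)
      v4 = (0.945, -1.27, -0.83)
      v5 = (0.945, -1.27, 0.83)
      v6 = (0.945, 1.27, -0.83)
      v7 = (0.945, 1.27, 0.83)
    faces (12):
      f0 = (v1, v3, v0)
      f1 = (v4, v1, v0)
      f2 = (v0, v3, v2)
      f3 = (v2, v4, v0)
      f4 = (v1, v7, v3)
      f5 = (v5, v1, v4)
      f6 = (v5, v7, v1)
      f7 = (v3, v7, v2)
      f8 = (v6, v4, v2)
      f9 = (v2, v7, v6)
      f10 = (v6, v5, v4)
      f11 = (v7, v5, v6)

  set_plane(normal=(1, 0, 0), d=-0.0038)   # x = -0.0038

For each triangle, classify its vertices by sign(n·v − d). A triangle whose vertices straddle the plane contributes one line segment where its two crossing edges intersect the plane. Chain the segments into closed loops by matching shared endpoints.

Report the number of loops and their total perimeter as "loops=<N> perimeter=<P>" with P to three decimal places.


Straddling triangles (8 of 12):
  (v4,v1,v0) [+--] → (-0.0038, -1.27, 0.00333757)–(-0.0038, -1.27, -0.83)  len=0.8333
  (v2,v4,v0) [-+-] → (-0.0038, 0.00510688, -0.83)–(-0.0038, -1.27, -0.83)  len=1.2751
  (v1,v7,v3) [-+-] → (-0.0038, -0.00510688, 0.83)–(-0.0038, 1.27, 0.83)  len=1.2751
  (v5,v1,v4) [+-+] → (-0.0038, -1.27, 0.83)–(-0.0038, -1.27, 0.00333757)  len=0.8267
  (v5,v7,v1) [++-] → (-0.0038, -0.00510688, 0.83)–(-0.0038, -1.27, 0.83)  len=1.2649
  (v3,v7,v2) [-+-] → (-0.0038, 1.27, 0.83)–(-0.0038, 1.27, -0.00333757)  len=0.8333
  (v6,v4,v2) [++-] → (-0.0038, 0.00510688, -0.83)–(-0.0038, 1.27, -0.83)  len=1.2649
  (v2,v7,v6) [-++] → (-0.0038, 1.27, -0.00333757)–(-0.0038, 1.27, -0.83)  len=0.8267

Chained into 1 loop(s):
  loop 1: 8 segments, perimeter = 8.4000
Total perimeter = 8.400

loops=1 perimeter=8.400


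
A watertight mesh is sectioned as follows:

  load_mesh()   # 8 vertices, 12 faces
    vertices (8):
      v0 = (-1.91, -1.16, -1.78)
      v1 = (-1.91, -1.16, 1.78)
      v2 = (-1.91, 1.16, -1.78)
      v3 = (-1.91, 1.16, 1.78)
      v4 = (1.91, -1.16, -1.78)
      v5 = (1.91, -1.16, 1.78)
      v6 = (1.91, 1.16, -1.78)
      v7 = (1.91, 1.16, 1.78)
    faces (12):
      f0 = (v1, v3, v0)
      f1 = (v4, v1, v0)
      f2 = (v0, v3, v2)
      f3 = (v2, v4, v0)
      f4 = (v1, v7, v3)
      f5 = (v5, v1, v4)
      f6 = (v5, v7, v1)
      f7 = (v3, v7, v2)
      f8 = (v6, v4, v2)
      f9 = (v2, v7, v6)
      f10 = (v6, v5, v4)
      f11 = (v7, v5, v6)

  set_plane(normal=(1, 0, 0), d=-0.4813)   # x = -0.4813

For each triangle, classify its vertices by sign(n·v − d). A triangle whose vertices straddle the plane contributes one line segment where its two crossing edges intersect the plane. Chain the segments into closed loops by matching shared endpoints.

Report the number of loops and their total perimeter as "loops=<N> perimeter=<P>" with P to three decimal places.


Straddling triangles (8 of 12):
  (v4,v1,v0) [+--] → (-0.4813, -1.16, 0.448541)–(-0.4813, -1.16, -1.78)  len=2.2285
  (v2,v4,v0) [-+-] → (-0.4813, 0.292308, -1.78)–(-0.4813, -1.16, -1.78)  len=1.4523
  (v1,v7,v3) [-+-] → (-0.4813, -0.292308, 1.78)–(-0.4813, 1.16, 1.78)  len=1.4523
  (v5,v1,v4) [+-+] → (-0.4813, -1.16, 1.78)–(-0.4813, -1.16, 0.448541)  len=1.3315
  (v5,v7,v1) [++-] → (-0.4813, -0.292308, 1.78)–(-0.4813, -1.16, 1.78)  len=0.8677
  (v3,v7,v2) [-+-] → (-0.4813, 1.16, 1.78)–(-0.4813, 1.16, -0.448541)  len=2.2285
  (v6,v4,v2) [++-] → (-0.4813, 0.292308, -1.78)–(-0.4813, 1.16, -1.78)  len=0.8677
  (v2,v7,v6) [-++] → (-0.4813, 1.16, -0.448541)–(-0.4813, 1.16, -1.78)  len=1.3315

Chained into 1 loop(s):
  loop 1: 8 segments, perimeter = 11.7600
Total perimeter = 11.760

loops=1 perimeter=11.760


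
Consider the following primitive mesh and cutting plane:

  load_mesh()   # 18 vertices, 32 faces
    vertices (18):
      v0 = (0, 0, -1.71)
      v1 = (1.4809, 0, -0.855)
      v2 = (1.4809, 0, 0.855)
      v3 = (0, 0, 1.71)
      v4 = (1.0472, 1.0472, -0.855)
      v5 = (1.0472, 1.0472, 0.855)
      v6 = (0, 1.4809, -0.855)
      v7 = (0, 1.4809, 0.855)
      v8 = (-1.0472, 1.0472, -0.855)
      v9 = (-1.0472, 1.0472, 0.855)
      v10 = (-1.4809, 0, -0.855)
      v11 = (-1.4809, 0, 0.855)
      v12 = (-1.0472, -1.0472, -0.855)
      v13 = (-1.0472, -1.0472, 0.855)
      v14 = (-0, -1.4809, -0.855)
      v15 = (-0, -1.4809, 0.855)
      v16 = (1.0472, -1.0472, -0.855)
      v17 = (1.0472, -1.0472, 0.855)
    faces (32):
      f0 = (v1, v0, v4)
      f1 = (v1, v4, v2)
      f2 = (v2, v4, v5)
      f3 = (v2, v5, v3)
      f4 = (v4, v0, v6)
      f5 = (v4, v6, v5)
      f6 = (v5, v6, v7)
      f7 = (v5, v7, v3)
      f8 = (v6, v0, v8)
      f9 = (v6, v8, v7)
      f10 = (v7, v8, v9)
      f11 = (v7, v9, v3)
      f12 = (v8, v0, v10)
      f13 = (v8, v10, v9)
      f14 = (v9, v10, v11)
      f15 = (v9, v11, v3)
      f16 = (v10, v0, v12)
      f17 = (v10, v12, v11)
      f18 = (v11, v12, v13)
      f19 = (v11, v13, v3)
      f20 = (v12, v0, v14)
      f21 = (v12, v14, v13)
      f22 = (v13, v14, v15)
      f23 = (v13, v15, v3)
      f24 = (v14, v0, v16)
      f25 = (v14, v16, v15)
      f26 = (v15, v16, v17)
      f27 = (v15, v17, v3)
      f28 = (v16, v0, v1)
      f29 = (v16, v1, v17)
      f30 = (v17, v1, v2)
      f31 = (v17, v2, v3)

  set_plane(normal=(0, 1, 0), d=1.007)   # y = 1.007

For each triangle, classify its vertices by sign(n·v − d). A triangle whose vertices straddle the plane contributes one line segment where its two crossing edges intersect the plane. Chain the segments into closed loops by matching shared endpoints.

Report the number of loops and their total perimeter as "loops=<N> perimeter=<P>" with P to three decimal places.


loops=1 perimeter=7.824

Straddling triangles (12 of 32):
  (v1,v0,v4) [--+] → (1.007, 1.007, -0.887822)–(1.06385, 1.007, -0.855)  len=0.0656
  (v1,v4,v2) [-+-] → (1.06385, 1.007, -0.855)–(1.06385, 1.007, -0.789356)  len=0.0656
  (v2,v4,v5) [-++] → (1.06385, 1.007, -0.789356)–(1.06385, 1.007, 0.855)  len=1.6444
  (v2,v5,v3) [-+-] → (1.06385, 1.007, 0.855)–(1.007, 1.007, 0.887822)  len=0.0656
  (v4,v0,v6) [+-+] → (1.007, 1.007, -0.887822)–(0, 1.007, -1.12861)  len=1.0354
  (v5,v7,v3) [++-] → (0, 1.007, 1.12861)–(1.007, 1.007, 0.887822)  len=1.0354
  (v6,v0,v8) [+-+] → (0, 1.007, -1.12861)–(-1.007, 1.007, -0.887822)  len=1.0354
  (v7,v9,v3) [++-] → (-1.007, 1.007, 0.887822)–(0, 1.007, 1.12861)  len=1.0354
  (v8,v0,v10) [+--] → (-1.007, 1.007, -0.887822)–(-1.06385, 1.007, -0.855)  len=0.0656
  (v8,v10,v9) [+-+] → (-1.06385, 1.007, -0.855)–(-1.06385, 1.007, 0.789356)  len=1.6444
  (v9,v10,v11) [+--] → (-1.06385, 1.007, 0.789356)–(-1.06385, 1.007, 0.855)  len=0.0656
  (v9,v11,v3) [+--] → (-1.06385, 1.007, 0.855)–(-1.007, 1.007, 0.887822)  len=0.0656

Chained into 1 loop(s):
  loop 1: 12 segments, perimeter = 7.8241
Total perimeter = 7.824


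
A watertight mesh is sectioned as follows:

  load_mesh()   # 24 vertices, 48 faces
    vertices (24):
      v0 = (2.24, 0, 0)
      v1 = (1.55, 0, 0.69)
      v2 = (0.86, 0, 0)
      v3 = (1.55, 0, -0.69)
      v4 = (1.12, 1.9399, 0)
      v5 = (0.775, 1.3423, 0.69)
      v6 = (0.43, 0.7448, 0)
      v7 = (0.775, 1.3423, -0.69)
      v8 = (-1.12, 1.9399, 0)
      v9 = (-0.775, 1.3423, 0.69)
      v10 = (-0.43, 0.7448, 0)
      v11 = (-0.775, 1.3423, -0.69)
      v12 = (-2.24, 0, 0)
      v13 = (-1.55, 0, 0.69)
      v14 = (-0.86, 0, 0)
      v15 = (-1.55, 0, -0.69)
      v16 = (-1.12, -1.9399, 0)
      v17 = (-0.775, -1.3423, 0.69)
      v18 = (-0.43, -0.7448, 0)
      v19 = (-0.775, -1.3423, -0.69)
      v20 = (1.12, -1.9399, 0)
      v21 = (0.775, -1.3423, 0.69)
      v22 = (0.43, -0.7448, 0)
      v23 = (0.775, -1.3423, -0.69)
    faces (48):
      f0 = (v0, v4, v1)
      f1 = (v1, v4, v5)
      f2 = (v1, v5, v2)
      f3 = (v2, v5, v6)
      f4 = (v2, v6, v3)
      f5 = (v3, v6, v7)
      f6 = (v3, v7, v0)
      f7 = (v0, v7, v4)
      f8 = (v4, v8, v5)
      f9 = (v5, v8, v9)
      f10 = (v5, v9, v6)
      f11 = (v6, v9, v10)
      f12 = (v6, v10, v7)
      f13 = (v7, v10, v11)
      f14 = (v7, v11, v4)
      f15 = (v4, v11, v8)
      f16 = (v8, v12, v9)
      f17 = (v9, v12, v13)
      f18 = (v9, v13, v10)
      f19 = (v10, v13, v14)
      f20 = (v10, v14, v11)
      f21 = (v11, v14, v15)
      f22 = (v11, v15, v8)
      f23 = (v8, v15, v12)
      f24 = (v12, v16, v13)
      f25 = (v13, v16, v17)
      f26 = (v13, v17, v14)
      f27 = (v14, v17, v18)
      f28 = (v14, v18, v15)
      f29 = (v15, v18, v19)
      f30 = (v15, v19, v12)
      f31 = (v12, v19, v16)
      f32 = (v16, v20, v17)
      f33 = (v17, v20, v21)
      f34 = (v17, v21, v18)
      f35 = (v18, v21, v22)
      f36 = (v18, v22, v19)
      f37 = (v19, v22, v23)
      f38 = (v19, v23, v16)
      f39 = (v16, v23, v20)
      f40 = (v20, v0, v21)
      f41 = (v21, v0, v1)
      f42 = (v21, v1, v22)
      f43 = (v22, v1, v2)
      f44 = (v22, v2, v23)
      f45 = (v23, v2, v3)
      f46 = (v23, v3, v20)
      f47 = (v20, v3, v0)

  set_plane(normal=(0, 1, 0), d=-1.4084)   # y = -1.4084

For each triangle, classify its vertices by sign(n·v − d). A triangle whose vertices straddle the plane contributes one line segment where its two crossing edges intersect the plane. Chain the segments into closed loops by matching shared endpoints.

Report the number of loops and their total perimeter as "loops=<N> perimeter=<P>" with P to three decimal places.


Straddling triangles (10 of 48):
  (v12,v16,v13) [+-+] → (-1.42686, -1.4084, 0)–(-1.23781, -1.4084, 0.189048)  len=0.2674
  (v13,v16,v17) [+-+] → (-1.23781, -1.4084, 0.189048)–(-0.81316, -1.4084, 0.61368)  len=0.6005
  (v12,v19,v16) [++-] → (-0.81316, -1.4084, -0.61368)–(-1.42686, -1.4084, 0)  len=0.8679
  (v16,v20,v17) [--+] → (-0.565396, -1.4084, 0.61368)–(-0.81316, -1.4084, 0.61368)  len=0.2478
  (v17,v20,v21) [+-+] → (-0.565396, -1.4084, 0.61368)–(0.81316, -1.4084, 0.61368)  len=1.3786
  (v19,v23,v16) [++-] → (0.565396, -1.4084, -0.61368)–(-0.81316, -1.4084, -0.61368)  len=1.3786
  (v16,v23,v20) [-+-] → (0.565396, -1.4084, -0.61368)–(0.81316, -1.4084, -0.61368)  len=0.2478
  (v20,v0,v21) [-++] → (1.42686, -1.4084, 0)–(0.81316, -1.4084, 0.61368)  len=0.8679
  (v23,v3,v20) [++-] → (1.23781, -1.4084, -0.189048)–(0.81316, -1.4084, -0.61368)  len=0.6005
  (v20,v3,v0) [-++] → (1.23781, -1.4084, -0.189048)–(1.42686, -1.4084, 0)  len=0.2674

Chained into 1 loop(s):
  loop 1: 10 segments, perimeter = 6.7242
Total perimeter = 6.724

loops=1 perimeter=6.724


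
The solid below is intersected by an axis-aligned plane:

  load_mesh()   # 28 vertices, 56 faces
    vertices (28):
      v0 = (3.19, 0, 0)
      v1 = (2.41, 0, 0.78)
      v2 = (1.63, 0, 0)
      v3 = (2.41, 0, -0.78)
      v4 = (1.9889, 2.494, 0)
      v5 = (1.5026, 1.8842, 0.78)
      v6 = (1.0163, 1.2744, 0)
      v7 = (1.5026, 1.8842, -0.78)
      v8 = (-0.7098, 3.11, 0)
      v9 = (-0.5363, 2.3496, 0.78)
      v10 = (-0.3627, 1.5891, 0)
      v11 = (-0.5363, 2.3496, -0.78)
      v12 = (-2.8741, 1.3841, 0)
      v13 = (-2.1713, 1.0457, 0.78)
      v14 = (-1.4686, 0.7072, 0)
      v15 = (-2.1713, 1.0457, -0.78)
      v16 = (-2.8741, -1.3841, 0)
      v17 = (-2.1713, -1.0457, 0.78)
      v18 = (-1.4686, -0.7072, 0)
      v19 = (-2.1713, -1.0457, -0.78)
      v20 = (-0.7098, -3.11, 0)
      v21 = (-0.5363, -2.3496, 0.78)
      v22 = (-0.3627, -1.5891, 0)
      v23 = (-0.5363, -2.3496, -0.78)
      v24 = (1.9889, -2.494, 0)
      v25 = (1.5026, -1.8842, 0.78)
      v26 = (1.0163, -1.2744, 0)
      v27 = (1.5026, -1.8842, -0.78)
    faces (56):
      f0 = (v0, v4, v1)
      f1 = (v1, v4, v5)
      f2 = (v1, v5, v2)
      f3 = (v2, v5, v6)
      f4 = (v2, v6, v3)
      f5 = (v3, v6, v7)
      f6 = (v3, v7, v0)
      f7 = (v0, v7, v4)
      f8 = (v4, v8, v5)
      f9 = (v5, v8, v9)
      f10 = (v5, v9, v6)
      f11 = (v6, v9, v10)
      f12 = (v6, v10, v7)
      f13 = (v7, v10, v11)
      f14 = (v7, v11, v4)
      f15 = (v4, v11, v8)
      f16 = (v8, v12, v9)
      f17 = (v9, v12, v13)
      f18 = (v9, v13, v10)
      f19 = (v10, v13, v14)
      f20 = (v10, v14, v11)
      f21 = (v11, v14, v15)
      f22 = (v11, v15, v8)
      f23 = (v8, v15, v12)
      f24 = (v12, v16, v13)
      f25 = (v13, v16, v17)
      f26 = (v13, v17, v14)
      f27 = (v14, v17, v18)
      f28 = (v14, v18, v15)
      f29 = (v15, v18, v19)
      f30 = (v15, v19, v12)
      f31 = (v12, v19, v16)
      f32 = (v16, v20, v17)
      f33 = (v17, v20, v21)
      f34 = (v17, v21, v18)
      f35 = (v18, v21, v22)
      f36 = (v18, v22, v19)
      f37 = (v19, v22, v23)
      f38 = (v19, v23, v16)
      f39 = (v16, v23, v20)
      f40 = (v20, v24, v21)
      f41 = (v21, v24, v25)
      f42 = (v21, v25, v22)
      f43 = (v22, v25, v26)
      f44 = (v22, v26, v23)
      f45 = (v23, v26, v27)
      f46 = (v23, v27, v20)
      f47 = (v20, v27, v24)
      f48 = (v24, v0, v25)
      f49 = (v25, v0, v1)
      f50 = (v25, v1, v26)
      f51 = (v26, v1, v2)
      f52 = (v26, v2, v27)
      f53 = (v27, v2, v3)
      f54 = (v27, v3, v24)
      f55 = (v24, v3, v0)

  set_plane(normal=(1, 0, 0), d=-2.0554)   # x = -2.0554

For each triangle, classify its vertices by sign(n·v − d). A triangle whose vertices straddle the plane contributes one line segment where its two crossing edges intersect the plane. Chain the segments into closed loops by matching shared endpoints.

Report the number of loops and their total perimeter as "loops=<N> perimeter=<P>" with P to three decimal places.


Straddling triangles (18 of 56):
  (v8,v12,v9) [+-+] → (-2.0554, 2.03696, 0)–(-2.0554, 1.72222, 0.273157)  len=0.4167
  (v9,v12,v13) [+--] → (-2.0554, 1.72222, 0.273157)–(-2.0554, 1.13813, 0.78)  len=0.7733
  (v9,v13,v10) [+-+] → (-2.0554, 1.13813, 0.78)–(-2.0554, 1.08052, 0.730015)  len=0.0763
  (v10,v13,v14) [+-+] → (-2.0554, 1.08052, 0.730015)–(-2.0554, 0.989869, 0.651351)  len=0.1200
  (v11,v14,v15) [++-] → (-2.0554, 0.989869, -0.651351)–(-2.0554, 1.13813, -0.78)  len=0.1963
  (v11,v15,v8) [+-+] → (-2.0554, 1.13813, -0.78)–(-2.0554, 1.2094, -0.718144)  len=0.0944
  (v8,v15,v12) [+--] → (-2.0554, 1.2094, -0.718144)–(-2.0554, 2.03696, 0)  len=1.0957
  (v13,v17,v14) [--+] → (-2.0554, -0.756585, 0.651351)–(-2.0554, 0.989869, 0.651351)  len=1.7465
  (v14,v17,v18) [+-+] → (-2.0554, -0.756585, 0.651351)–(-2.0554, -0.989869, 0.651351)  len=0.2333
  (v14,v18,v15) [++-] → (-2.0554, 0.756585, -0.651351)–(-2.0554, 0.989869, -0.651351)  len=0.2333
  (v15,v18,v19) [-+-] → (-2.0554, 0.756585, -0.651351)–(-2.0554, -0.989869, -0.651351)  len=1.7465
  (v16,v20,v17) [-+-] → (-2.0554, -2.03696, 0)–(-2.0554, -1.2094, 0.718144)  len=1.0957
  (v17,v20,v21) [-++] → (-2.0554, -1.2094, 0.718144)–(-2.0554, -1.13813, 0.78)  len=0.0944
  (v17,v21,v18) [-++] → (-2.0554, -1.13813, 0.78)–(-2.0554, -0.989869, 0.651351)  len=0.1963
  (v18,v22,v19) [++-] → (-2.0554, -1.08052, -0.730015)–(-2.0554, -0.989869, -0.651351)  len=0.1200
  (v19,v22,v23) [-++] → (-2.0554, -1.08052, -0.730015)–(-2.0554, -1.13813, -0.78)  len=0.0763
  (v19,v23,v16) [-+-] → (-2.0554, -1.13813, -0.78)–(-2.0554, -1.72222, -0.273157)  len=0.7733
  (v16,v23,v20) [-++] → (-2.0554, -1.72222, -0.273157)–(-2.0554, -2.03696, 0)  len=0.4167

Chained into 1 loop(s):
  loop 1: 18 segments, perimeter = 9.5050
Total perimeter = 9.505

loops=1 perimeter=9.505


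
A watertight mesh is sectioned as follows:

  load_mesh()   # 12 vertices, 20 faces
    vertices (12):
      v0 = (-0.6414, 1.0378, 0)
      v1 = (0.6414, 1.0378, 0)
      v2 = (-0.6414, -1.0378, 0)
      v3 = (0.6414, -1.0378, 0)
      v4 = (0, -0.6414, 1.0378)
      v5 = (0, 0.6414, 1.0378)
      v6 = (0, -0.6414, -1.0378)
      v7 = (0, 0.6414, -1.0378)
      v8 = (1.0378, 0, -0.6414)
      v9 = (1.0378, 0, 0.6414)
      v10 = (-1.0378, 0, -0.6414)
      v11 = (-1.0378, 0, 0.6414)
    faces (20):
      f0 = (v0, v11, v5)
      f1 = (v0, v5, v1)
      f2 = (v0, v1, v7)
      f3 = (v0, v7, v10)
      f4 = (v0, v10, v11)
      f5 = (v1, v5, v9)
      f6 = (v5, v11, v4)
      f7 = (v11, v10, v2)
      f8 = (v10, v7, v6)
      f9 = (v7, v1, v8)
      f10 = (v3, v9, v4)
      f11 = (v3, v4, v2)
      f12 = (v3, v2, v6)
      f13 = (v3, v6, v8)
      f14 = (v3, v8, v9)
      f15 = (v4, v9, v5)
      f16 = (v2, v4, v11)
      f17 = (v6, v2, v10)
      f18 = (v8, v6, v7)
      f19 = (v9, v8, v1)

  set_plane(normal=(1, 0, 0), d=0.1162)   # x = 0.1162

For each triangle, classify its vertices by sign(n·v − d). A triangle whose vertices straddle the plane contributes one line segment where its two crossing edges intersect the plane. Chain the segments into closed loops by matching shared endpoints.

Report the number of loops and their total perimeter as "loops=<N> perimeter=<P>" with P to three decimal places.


Straddling triangles (10 of 20):
  (v0,v5,v1) [--+] → (0.1162, 0.713214, 0.849786)–(0.1162, 1.0378, 0)  len=0.9097
  (v0,v1,v7) [-+-] → (0.1162, 1.0378, 0)–(0.1162, 0.713214, -0.849786)  len=0.9097
  (v1,v5,v9) [+-+] → (0.1162, 0.713214, 0.849786)–(0.1162, 0.569584, 0.993416)  len=0.2031
  (v7,v1,v8) [-++] → (0.1162, 0.713214, -0.849786)–(0.1162, 0.569584, -0.993416)  len=0.2031
  (v3,v9,v4) [++-] → (0.1162, -0.569584, 0.993416)–(0.1162, -0.713214, 0.849786)  len=0.2031
  (v3,v4,v2) [+--] → (0.1162, -0.713214, 0.849786)–(0.1162, -1.0378, 0)  len=0.9097
  (v3,v2,v6) [+--] → (0.1162, -1.0378, 0)–(0.1162, -0.713214, -0.849786)  len=0.9097
  (v3,v6,v8) [+-+] → (0.1162, -0.713214, -0.849786)–(0.1162, -0.569584, -0.993416)  len=0.2031
  (v4,v9,v5) [-+-] → (0.1162, -0.569584, 0.993416)–(0.1162, 0.569584, 0.993416)  len=1.1392
  (v8,v6,v7) [+--] → (0.1162, -0.569584, -0.993416)–(0.1162, 0.569584, -0.993416)  len=1.1392

Chained into 1 loop(s):
  loop 1: 10 segments, perimeter = 6.7295
Total perimeter = 6.729

loops=1 perimeter=6.729


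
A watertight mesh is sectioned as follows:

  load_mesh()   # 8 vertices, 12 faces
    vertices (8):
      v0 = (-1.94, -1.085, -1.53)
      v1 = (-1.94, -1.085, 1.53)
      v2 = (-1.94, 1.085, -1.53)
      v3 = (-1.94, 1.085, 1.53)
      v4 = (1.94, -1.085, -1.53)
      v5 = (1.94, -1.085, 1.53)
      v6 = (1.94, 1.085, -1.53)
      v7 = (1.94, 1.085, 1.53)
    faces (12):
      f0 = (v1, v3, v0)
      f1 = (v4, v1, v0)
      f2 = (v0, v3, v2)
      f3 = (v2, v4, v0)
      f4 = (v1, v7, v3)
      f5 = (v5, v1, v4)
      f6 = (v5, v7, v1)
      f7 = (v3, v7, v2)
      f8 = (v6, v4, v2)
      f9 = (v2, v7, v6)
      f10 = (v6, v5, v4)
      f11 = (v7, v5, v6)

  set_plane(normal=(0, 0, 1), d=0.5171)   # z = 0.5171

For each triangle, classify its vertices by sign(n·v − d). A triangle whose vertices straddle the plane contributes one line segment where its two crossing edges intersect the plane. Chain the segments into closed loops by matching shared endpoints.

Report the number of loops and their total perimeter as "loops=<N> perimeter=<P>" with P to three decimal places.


Straddling triangles (8 of 12):
  (v1,v3,v0) [++-] → (-1.94, 0.366702, 0.5171)–(-1.94, -1.085, 0.5171)  len=1.4517
  (v4,v1,v0) [-+-] → (-0.655669, -1.085, 0.5171)–(-1.94, -1.085, 0.5171)  len=1.2843
  (v0,v3,v2) [-+-] → (-1.94, 0.366702, 0.5171)–(-1.94, 1.085, 0.5171)  len=0.7183
  (v5,v1,v4) [++-] → (-0.655669, -1.085, 0.5171)–(1.94, -1.085, 0.5171)  len=2.5957
  (v3,v7,v2) [++-] → (0.655669, 1.085, 0.5171)–(-1.94, 1.085, 0.5171)  len=2.5957
  (v2,v7,v6) [-+-] → (0.655669, 1.085, 0.5171)–(1.94, 1.085, 0.5171)  len=1.2843
  (v6,v5,v4) [-+-] → (1.94, -0.366702, 0.5171)–(1.94, -1.085, 0.5171)  len=0.7183
  (v7,v5,v6) [++-] → (1.94, -0.366702, 0.5171)–(1.94, 1.085, 0.5171)  len=1.4517

Chained into 1 loop(s):
  loop 1: 8 segments, perimeter = 12.1000
Total perimeter = 12.100

loops=1 perimeter=12.100


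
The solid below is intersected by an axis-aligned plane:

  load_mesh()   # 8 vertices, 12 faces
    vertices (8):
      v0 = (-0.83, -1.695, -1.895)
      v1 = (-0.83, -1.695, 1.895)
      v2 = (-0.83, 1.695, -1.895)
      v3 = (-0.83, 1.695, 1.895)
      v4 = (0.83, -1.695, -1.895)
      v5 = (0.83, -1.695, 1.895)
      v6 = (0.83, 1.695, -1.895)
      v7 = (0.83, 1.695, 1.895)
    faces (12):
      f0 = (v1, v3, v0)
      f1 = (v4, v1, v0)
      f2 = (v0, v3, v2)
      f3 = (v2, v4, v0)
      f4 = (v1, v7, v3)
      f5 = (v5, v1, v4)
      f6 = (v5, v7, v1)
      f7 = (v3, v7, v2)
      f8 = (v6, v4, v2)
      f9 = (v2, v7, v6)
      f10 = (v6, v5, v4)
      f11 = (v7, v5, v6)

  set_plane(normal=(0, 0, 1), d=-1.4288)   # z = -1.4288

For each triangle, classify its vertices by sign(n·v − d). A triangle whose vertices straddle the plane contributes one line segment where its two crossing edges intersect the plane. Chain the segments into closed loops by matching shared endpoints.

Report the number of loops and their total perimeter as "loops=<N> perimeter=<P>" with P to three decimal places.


Straddling triangles (8 of 12):
  (v1,v3,v0) [++-] → (-0.83, -1.278, -1.4288)–(-0.83, -1.695, -1.4288)  len=0.4170
  (v4,v1,v0) [-+-] → (0.625807, -1.695, -1.4288)–(-0.83, -1.695, -1.4288)  len=1.4558
  (v0,v3,v2) [-+-] → (-0.83, -1.278, -1.4288)–(-0.83, 1.695, -1.4288)  len=2.9730
  (v5,v1,v4) [++-] → (0.625807, -1.695, -1.4288)–(0.83, -1.695, -1.4288)  len=0.2042
  (v3,v7,v2) [++-] → (-0.625807, 1.695, -1.4288)–(-0.83, 1.695, -1.4288)  len=0.2042
  (v2,v7,v6) [-+-] → (-0.625807, 1.695, -1.4288)–(0.83, 1.695, -1.4288)  len=1.4558
  (v6,v5,v4) [-+-] → (0.83, 1.278, -1.4288)–(0.83, -1.695, -1.4288)  len=2.9730
  (v7,v5,v6) [++-] → (0.83, 1.278, -1.4288)–(0.83, 1.695, -1.4288)  len=0.4170

Chained into 1 loop(s):
  loop 1: 8 segments, perimeter = 10.1000
Total perimeter = 10.100

loops=1 perimeter=10.100


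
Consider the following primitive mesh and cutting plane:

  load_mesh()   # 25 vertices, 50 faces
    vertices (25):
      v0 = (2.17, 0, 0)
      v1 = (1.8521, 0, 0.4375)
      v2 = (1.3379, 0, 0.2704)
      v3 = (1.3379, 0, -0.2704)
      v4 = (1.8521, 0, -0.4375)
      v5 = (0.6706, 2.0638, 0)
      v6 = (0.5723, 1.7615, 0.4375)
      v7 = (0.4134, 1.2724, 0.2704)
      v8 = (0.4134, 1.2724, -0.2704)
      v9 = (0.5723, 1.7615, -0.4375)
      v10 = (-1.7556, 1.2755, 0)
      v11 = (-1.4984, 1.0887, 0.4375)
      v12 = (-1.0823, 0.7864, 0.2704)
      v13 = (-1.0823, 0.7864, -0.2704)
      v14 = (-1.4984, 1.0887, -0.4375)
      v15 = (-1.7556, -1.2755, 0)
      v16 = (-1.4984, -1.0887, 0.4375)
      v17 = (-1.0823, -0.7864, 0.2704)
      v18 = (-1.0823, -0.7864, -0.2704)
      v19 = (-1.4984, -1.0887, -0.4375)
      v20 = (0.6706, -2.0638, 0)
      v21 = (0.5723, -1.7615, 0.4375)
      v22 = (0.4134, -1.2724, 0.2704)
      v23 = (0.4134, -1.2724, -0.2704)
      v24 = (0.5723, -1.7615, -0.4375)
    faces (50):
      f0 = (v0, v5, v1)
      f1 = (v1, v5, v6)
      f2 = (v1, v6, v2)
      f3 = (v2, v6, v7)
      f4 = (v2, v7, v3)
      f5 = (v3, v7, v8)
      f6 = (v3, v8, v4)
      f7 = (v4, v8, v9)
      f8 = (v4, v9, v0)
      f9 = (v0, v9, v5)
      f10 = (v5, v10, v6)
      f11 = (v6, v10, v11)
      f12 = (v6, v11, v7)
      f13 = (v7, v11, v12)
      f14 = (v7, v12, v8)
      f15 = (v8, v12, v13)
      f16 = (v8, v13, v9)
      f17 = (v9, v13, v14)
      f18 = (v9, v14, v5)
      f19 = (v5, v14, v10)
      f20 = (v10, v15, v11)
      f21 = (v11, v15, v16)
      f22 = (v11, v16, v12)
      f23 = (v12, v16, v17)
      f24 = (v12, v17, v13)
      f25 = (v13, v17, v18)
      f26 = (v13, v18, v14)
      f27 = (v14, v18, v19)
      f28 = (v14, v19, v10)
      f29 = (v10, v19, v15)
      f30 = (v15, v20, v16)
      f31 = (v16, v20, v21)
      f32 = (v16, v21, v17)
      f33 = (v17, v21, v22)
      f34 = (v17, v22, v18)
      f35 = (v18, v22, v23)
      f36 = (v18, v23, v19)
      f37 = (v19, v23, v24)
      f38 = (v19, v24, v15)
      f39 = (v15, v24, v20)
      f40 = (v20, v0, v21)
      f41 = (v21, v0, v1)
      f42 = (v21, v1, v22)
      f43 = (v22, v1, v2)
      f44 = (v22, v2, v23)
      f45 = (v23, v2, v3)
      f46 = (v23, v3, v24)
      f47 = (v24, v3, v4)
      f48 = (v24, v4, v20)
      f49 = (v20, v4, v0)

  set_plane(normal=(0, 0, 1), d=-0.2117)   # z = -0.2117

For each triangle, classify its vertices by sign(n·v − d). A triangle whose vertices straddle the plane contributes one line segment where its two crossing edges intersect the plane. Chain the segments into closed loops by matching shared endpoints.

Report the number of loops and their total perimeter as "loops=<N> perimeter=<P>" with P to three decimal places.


Straddling triangles (20 of 50):
  (v2,v7,v3) [++-] → (1.23755, 0.13811, -0.2117)–(1.3379, 0, -0.2117)  len=0.1707
  (v3,v7,v8) [-+-] → (1.23755, 0.13811, -0.2117)–(0.4134, 1.2724, -0.2117)  len=1.4021
  (v4,v9,v0) [--+] → (1.3969, 0.852365, -0.2117)–(2.01617, 0, -0.2117)  len=1.0536
  (v0,v9,v5) [+-+] → (1.3969, 0.852365, -0.2117)–(0.623034, 1.91752, -0.2117)  len=1.3166
  (v7,v12,v8) [++-] → (0.251052, 1.21965, -0.2117)–(0.4134, 1.2724, -0.2117)  len=0.1707
  (v8,v12,v13) [-+-] → (0.251052, 1.21965, -0.2117)–(-1.0823, 0.7864, -0.2117)  len=1.4020
  (v9,v14,v5) [--+] → (-0.378948, 1.59196, -0.2117)–(0.623034, 1.91752, -0.2117)  len=1.0535
  (v5,v14,v10) [+-+] → (-0.378948, 1.59196, -0.2117)–(-1.63114, 1.18511, -0.2117)  len=1.3166
  (v12,v17,v13) [++-] → (-1.0823, 0.615684, -0.2117)–(-1.0823, 0.7864, -0.2117)  len=0.1707
  (v13,v17,v18) [-+-] → (-1.0823, 0.615684, -0.2117)–(-1.0823, -0.7864, -0.2117)  len=1.4021
  (v14,v19,v10) [--+] → (-1.63114, 0.131497, -0.2117)–(-1.63114, 1.18511, -0.2117)  len=1.0536
  (v10,v19,v15) [+-+] → (-1.63114, 0.131497, -0.2117)–(-1.63114, -1.18511, -0.2117)  len=1.3166
  (v17,v22,v18) [++-] → (-0.919952, -0.839152, -0.2117)–(-1.0823, -0.7864, -0.2117)  len=0.1707
  (v18,v22,v23) [-+-] → (-0.919952, -0.839152, -0.2117)–(0.4134, -1.2724, -0.2117)  len=1.4020
  (v19,v24,v15) [--+] → (-0.629162, -1.51067, -0.2117)–(-1.63114, -1.18511, -0.2117)  len=1.0535
  (v15,v24,v20) [+-+] → (-0.629162, -1.51067, -0.2117)–(0.623034, -1.91752, -0.2117)  len=1.3166
  (v22,v2,v23) [++-] → (0.513748, -1.13429, -0.2117)–(0.4134, -1.2724, -0.2117)  len=0.1707
  (v23,v2,v3) [-+-] → (0.513748, -1.13429, -0.2117)–(1.3379, 0, -0.2117)  len=1.4021
  (v24,v4,v20) [--+] → (1.24231, -1.06516, -0.2117)–(0.623034, -1.91752, -0.2117)  len=1.0536
  (v20,v4,v0) [+-+] → (1.24231, -1.06516, -0.2117)–(2.01617, 0, -0.2117)  len=1.3166

Chained into 2 loop(s):
  loop 1: 10 segments, perimeter = 7.8638
  loop 2: 10 segments, perimeter = 11.8509
Total perimeter = 19.715

loops=2 perimeter=19.715


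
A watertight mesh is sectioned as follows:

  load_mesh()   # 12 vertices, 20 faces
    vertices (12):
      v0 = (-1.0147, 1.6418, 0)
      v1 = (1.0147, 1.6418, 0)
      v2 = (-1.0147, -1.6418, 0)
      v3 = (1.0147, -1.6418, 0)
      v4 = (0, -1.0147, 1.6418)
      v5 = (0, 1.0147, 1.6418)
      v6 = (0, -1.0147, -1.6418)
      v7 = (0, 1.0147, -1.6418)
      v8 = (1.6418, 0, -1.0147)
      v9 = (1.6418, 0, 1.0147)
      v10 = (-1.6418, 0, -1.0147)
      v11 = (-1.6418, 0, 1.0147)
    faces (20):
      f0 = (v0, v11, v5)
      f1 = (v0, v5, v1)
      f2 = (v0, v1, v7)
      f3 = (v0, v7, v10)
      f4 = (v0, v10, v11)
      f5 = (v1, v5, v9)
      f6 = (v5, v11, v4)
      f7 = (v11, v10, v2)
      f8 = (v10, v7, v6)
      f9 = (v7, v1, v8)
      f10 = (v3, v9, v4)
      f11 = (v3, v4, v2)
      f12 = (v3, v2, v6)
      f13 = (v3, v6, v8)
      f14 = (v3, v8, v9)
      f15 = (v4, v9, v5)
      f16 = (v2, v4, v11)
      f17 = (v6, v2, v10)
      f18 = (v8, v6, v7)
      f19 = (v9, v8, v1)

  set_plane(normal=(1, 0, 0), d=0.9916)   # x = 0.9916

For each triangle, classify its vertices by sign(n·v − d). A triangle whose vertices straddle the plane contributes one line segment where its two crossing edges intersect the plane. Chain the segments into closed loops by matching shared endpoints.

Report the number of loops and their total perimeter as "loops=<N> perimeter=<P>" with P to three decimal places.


Straddling triangles (10 of 20):
  (v0,v5,v1) [--+] → (0.9916, 1.62752, 0.0373762)–(0.9916, 1.6418, 0)  len=0.0400
  (v0,v1,v7) [-+-] → (0.9916, 1.6418, 0)–(0.9916, 1.62752, -0.0373762)  len=0.0400
  (v1,v5,v9) [+-+] → (0.9916, 1.62752, 0.0373762)–(0.9916, 0.40185, 1.26305)  len=1.7334
  (v7,v1,v8) [-++] → (0.9916, 1.62752, -0.0373762)–(0.9916, 0.40185, -1.26305)  len=1.7334
  (v3,v9,v4) [++-] → (0.9916, -0.40185, 1.26305)–(0.9916, -1.62752, 0.0373762)  len=1.7334
  (v3,v4,v2) [+--] → (0.9916, -1.62752, 0.0373762)–(0.9916, -1.6418, 0)  len=0.0400
  (v3,v2,v6) [+--] → (0.9916, -1.6418, 0)–(0.9916, -1.62752, -0.0373762)  len=0.0400
  (v3,v6,v8) [+-+] → (0.9916, -1.62752, -0.0373762)–(0.9916, -0.40185, -1.26305)  len=1.7334
  (v4,v9,v5) [-+-] → (0.9916, -0.40185, 1.26305)–(0.9916, 0.40185, 1.26305)  len=0.8037
  (v8,v6,v7) [+--] → (0.9916, -0.40185, -1.26305)–(0.9916, 0.40185, -1.26305)  len=0.8037

Chained into 1 loop(s):
  loop 1: 10 segments, perimeter = 8.7009
Total perimeter = 8.701

loops=1 perimeter=8.701


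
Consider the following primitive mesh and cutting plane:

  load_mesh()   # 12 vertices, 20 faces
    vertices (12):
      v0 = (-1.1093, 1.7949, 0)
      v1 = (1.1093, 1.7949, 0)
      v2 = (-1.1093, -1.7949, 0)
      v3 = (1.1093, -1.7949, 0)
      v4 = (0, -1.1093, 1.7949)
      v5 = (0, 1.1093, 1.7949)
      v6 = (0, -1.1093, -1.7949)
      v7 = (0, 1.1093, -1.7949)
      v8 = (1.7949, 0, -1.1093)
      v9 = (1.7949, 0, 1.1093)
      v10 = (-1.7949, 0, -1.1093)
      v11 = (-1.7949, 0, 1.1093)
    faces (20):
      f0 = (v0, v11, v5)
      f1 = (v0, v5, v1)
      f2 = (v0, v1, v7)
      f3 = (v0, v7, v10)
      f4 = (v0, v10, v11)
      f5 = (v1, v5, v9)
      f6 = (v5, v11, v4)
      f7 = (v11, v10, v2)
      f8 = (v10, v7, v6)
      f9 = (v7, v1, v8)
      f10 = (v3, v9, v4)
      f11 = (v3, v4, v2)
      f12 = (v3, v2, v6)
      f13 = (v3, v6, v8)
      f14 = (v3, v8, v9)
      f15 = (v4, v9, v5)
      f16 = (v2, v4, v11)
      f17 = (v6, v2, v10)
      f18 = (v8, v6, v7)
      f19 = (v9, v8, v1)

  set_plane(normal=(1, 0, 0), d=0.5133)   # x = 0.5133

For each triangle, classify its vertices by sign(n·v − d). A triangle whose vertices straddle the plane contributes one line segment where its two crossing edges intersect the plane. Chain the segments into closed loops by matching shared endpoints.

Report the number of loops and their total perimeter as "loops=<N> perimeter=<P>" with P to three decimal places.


loops=1 perimeter=10.887

Straddling triangles (10 of 20):
  (v0,v5,v1) [--+] → (0.5133, 1.42654, 0.964356)–(0.5133, 1.7949, 0)  len=1.0323
  (v0,v1,v7) [-+-] → (0.5133, 1.7949, 0)–(0.5133, 1.42654, -0.964356)  len=1.0323
  (v1,v5,v9) [+-+] → (0.5133, 1.42654, 0.964356)–(0.5133, 0.792066, 1.59883)  len=0.8973
  (v7,v1,v8) [-++] → (0.5133, 1.42654, -0.964356)–(0.5133, 0.792066, -1.59883)  len=0.8973
  (v3,v9,v4) [++-] → (0.5133, -0.792066, 1.59883)–(0.5133, -1.42654, 0.964356)  len=0.8973
  (v3,v4,v2) [+--] → (0.5133, -1.42654, 0.964356)–(0.5133, -1.7949, 0)  len=1.0323
  (v3,v2,v6) [+--] → (0.5133, -1.7949, 0)–(0.5133, -1.42654, -0.964356)  len=1.0323
  (v3,v6,v8) [+-+] → (0.5133, -1.42654, -0.964356)–(0.5133, -0.792066, -1.59883)  len=0.8973
  (v4,v9,v5) [-+-] → (0.5133, -0.792066, 1.59883)–(0.5133, 0.792066, 1.59883)  len=1.5841
  (v8,v6,v7) [+--] → (0.5133, -0.792066, -1.59883)–(0.5133, 0.792066, -1.59883)  len=1.5841

Chained into 1 loop(s):
  loop 1: 10 segments, perimeter = 10.8867
Total perimeter = 10.887


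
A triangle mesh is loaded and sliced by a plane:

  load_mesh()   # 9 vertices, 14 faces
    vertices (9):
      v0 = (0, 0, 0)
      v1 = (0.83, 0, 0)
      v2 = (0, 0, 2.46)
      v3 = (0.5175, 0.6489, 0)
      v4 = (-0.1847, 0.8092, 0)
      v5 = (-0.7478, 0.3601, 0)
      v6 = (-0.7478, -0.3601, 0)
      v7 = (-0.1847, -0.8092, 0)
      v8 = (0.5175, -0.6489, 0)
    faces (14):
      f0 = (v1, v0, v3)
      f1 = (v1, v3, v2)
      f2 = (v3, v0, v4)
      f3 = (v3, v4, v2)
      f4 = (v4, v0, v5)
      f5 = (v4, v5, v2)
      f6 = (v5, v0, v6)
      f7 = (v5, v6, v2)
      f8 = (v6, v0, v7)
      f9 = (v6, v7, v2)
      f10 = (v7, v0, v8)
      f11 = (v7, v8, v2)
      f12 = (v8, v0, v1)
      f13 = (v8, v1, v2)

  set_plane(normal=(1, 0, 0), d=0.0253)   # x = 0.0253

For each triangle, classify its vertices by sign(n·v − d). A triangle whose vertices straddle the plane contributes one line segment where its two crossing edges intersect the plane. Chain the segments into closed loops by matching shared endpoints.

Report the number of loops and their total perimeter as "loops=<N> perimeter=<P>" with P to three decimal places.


loops=1 perimeter=6.535

Straddling triangles (8 of 14):
  (v1,v0,v3) [+-+] → (0.0253, 0, 0)–(0.0253, 0.031724, 0)  len=0.0317
  (v1,v3,v2) [++-] → (0.0253, 0.031724, 2.33973)–(0.0253, 0, 2.38501)  len=0.0553
  (v3,v0,v4) [+--] → (0.0253, 0.031724, 0)–(0.0253, 0.761261, 0)  len=0.7295
  (v3,v4,v2) [+--] → (0.0253, 0.761261, 0)–(0.0253, 0.031724, 2.33973)  len=2.4508
  (v7,v0,v8) [--+] → (0.0253, -0.031724, 0)–(0.0253, -0.761261, 0)  len=0.7295
  (v7,v8,v2) [-+-] → (0.0253, -0.761261, 0)–(0.0253, -0.031724, 2.33973)  len=2.4508
  (v8,v0,v1) [+-+] → (0.0253, -0.031724, 0)–(0.0253, 0, 0)  len=0.0317
  (v8,v1,v2) [++-] → (0.0253, 0, 2.38501)–(0.0253, -0.031724, 2.33973)  len=0.0553

Chained into 1 loop(s):
  loop 1: 8 segments, perimeter = 6.5348
Total perimeter = 6.535


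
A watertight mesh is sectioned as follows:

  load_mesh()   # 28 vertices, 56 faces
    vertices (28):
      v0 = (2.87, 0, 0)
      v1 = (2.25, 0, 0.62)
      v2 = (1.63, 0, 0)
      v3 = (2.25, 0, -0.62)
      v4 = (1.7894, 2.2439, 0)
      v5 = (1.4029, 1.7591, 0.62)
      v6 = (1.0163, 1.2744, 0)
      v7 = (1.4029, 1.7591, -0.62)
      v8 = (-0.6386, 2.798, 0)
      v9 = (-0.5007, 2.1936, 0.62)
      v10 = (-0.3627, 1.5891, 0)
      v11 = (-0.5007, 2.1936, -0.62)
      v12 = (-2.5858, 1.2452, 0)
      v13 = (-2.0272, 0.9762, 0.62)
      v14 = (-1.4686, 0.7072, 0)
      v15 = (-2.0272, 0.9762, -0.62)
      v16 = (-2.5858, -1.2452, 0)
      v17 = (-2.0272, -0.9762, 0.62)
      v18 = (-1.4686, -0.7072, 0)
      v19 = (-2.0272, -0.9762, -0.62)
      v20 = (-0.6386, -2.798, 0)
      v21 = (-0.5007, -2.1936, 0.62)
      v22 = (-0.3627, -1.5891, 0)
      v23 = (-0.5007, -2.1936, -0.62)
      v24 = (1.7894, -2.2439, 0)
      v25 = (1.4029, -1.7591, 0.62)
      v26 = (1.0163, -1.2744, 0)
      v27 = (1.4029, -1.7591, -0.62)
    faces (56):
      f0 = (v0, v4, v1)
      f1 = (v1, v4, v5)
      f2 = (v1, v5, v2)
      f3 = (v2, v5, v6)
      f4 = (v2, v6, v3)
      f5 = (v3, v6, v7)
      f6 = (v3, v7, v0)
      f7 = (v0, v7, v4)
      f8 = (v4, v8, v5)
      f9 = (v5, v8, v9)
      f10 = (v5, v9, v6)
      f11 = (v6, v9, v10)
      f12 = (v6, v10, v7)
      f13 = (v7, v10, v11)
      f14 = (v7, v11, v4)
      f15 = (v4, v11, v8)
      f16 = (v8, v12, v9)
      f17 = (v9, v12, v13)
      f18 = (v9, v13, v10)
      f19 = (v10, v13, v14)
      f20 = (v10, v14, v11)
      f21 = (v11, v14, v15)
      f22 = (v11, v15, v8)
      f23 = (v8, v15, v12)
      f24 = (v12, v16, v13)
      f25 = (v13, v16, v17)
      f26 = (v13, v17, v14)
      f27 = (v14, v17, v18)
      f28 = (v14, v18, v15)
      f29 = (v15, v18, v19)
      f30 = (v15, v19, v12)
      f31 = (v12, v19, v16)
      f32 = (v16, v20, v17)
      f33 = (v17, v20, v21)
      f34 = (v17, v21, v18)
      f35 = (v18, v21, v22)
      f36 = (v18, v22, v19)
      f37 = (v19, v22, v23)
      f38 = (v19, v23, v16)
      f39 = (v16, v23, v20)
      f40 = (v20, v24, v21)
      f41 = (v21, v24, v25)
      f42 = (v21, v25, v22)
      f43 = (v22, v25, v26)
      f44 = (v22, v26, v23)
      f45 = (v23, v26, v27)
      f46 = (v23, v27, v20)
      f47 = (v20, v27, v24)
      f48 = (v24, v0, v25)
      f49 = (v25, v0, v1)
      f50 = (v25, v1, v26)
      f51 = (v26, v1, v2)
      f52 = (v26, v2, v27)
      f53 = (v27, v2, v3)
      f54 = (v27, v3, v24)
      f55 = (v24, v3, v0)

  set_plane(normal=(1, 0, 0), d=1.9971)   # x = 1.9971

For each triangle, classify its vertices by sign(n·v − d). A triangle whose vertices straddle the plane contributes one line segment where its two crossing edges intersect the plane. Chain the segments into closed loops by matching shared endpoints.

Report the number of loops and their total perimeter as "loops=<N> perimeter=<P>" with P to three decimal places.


Straddling triangles (14 of 56):
  (v0,v4,v1) [+-+] → (1.9971, 1.8126, 0)–(1.9971, 1.23205, 0.279579)  len=0.6444
  (v1,v4,v5) [+--] → (1.9971, 1.23205, 0.279579)–(1.9971, 0.525176, 0.62)  len=0.7846
  (v1,v5,v2) [+--] → (1.9971, 0.525176, 0.62)–(1.9971, 0, 0.3671)  len=0.5829
  (v2,v6,v3) [--+] → (1.9971, 0.261243, -0.492904)–(1.9971, 0, -0.3671)  len=0.2900
  (v3,v6,v7) [+--] → (1.9971, 0.261243, -0.492904)–(1.9971, 0.525176, -0.62)  len=0.2929
  (v3,v7,v0) [+-+] → (1.9971, 0.525176, -0.62)–(1.9971, 1.04664, -0.36889)  len=0.5788
  (v0,v7,v4) [+--] → (1.9971, 1.04664, -0.36889)–(1.9971, 1.8126, 0)  len=0.8502
  (v24,v0,v25) [-+-] → (1.9971, -1.8126, 0)–(1.9971, -1.04664, 0.36889)  len=0.8502
  (v25,v0,v1) [-++] → (1.9971, -1.04664, 0.36889)–(1.9971, -0.525176, 0.62)  len=0.5788
  (v25,v1,v26) [-+-] → (1.9971, -0.525176, 0.62)–(1.9971, -0.261243, 0.492904)  len=0.2929
  (v26,v1,v2) [-+-] → (1.9971, -0.261243, 0.492904)–(1.9971, 0, 0.3671)  len=0.2900
  (v27,v2,v3) [--+] → (1.9971, 0, -0.3671)–(1.9971, -0.525176, -0.62)  len=0.5829
  (v27,v3,v24) [-+-] → (1.9971, -0.525176, -0.62)–(1.9971, -1.23205, -0.279579)  len=0.7846
  (v24,v3,v0) [-++] → (1.9971, -1.23205, -0.279579)–(1.9971, -1.8126, 0)  len=0.6444

Chained into 1 loop(s):
  loop 1: 14 segments, perimeter = 8.0473
Total perimeter = 8.047

loops=1 perimeter=8.047
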